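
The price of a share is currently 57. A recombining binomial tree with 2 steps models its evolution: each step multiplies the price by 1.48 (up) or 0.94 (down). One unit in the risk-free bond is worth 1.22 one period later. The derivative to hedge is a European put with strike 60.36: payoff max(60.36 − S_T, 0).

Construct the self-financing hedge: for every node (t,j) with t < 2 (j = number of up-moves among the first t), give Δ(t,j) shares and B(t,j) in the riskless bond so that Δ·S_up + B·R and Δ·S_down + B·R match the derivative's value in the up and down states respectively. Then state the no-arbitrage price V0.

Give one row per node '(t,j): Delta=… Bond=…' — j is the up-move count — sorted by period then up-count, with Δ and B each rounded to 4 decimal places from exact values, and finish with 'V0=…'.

(0,0): Delta=-0.1282 Bond=8.8614
(1,0): Delta=-0.3454 Bond=22.4534
(1,1): Delta=0.0000 Bond=0.0000
V0=1.5567

Under the risk-neutral measure, an up-move has probability p* = (R−d)/(u−d) = 0.5185 and values discount at R = 1.22.
Payoff layer (t=2): V(2,0)=9.9948, V(2,1)=0.0000, V(2,2)=0.0000
(1,0): S=53.5800. Δ = (V_up−V_dn)/(S_up−S_dn) = (0.0000−9.9948)/(79.2984−50.3652) = -0.3454. V = [p*·0.0000 + (1−p*)·9.9948]/1.22 = 3.9445. B = V − Δ·S = 22.4534.
(1,1): S=84.3600. Δ = (V_up−V_dn)/(S_up−S_dn) = (0.0000−0.0000)/(124.8528−79.2984) = 0.0000. V = [p*·0.0000 + (1−p*)·0.0000]/1.22 = 0.0000. B = V − Δ·S = 0.0000.
(0,0): S=57.0000. Δ = (V_up−V_dn)/(S_up−S_dn) = (0.0000−3.9445)/(84.3600−53.5800) = -0.1282. V = [p*·0.0000 + (1−p*)·3.9445]/1.22 = 1.5567. B = V − Δ·S = 8.8614.
Root portfolio cost Δ·57+B reproduces V0=1.5567.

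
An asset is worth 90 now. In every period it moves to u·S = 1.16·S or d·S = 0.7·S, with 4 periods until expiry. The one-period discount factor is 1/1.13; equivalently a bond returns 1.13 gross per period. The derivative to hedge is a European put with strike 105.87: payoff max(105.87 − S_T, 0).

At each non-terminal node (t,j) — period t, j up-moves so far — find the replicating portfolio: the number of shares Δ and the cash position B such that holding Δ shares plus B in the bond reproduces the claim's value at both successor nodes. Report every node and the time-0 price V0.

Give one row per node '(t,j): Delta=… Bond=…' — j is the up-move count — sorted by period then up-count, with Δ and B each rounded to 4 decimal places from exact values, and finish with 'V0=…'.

(0,0): Delta=-0.2194 Bond=21.4110
(1,0): Delta=-1.0000 Bond=73.3732
(1,1): Delta=-0.1865 Bond=20.7633
(2,0): Delta=-1.0000 Bond=82.9117
(2,1): Delta=-1.0000 Bond=82.9117
(2,2): Delta=-0.1523 Bond=19.3149
(3,0): Delta=-1.0000 Bond=93.6903
(3,1): Delta=-1.0000 Bond=93.6903
(3,2): Delta=-1.0000 Bond=93.6903
(3,3): Delta=-0.1166 Bond=16.8121
V0=1.6664

No-arbitrage ⇒ martingale measure with p* = (R−d)/(u−d) = 0.9348.
Terminal payoffs: V(4,0)=84.2610, V(4,1)=70.0608, V(4,2)=46.5290, V(4,3)=7.5336, V(4,4)=0.0000
(3,0): S=30.8700. Δ = (V_up−V_dn)/(S_up−S_dn) = (70.0608−84.2610)/(35.8092−21.6090) = -1.0000. V = [p*·70.0608 + (1−p*)·84.2610]/1.13 = 62.8203. B = V − Δ·S = 93.6903.
(3,1): S=51.1560. Δ = (V_up−V_dn)/(S_up−S_dn) = (46.5290−70.0608)/(59.3410−35.8092) = -1.0000. V = [p*·46.5290 + (1−p*)·70.0608]/1.13 = 42.5343. B = V − Δ·S = 93.6903.
(3,2): S=84.7728. Δ = (V_up−V_dn)/(S_up−S_dn) = (7.5336−46.5290)/(98.3364−59.3410) = -1.0000. V = [p*·7.5336 + (1−p*)·46.5290]/1.13 = 8.9175. B = V − Δ·S = 93.6903.
(3,3): S=140.4806. Δ = (V_up−V_dn)/(S_up−S_dn) = (0.0000−7.5336)/(162.9575−98.3364) = -0.1166. V = [p*·0.0000 + (1−p*)·7.5336]/1.13 = 0.4348. B = V − Δ·S = 16.8121.
(2,0): S=44.1000. Δ = (V_up−V_dn)/(S_up−S_dn) = (42.5343−62.8203)/(51.1560−30.8700) = -1.0000. V = [p*·42.5343 + (1−p*)·62.8203]/1.13 = 38.8117. B = V − Δ·S = 82.9117.
(2,1): S=73.0800. Δ = (V_up−V_dn)/(S_up−S_dn) = (8.9175−42.5343)/(84.7728−51.1560) = -1.0000. V = [p*·8.9175 + (1−p*)·42.5343]/1.13 = 9.8317. B = V − Δ·S = 82.9117.
(2,2): S=121.1040. Δ = (V_up−V_dn)/(S_up−S_dn) = (0.4348−8.9175)/(140.4806−84.7728) = -0.1523. V = [p*·0.4348 + (1−p*)·8.9175]/1.13 = 0.8743. B = V − Δ·S = 19.3149.
(1,0): S=63.0000. Δ = (V_up−V_dn)/(S_up−S_dn) = (9.8317−38.8117)/(73.0800−44.1000) = -1.0000. V = [p*·9.8317 + (1−p*)·38.8117]/1.13 = 10.3732. B = V − Δ·S = 73.3732.
(1,1): S=104.4000. Δ = (V_up−V_dn)/(S_up−S_dn) = (0.8743−9.8317)/(121.1040−73.0800) = -0.1865. V = [p*·0.8743 + (1−p*)·9.8317]/1.13 = 1.2907. B = V − Δ·S = 20.7633.
(0,0): S=90.0000. Δ = (V_up−V_dn)/(S_up−S_dn) = (1.2907−10.3732)/(104.4000−63.0000) = -0.2194. V = [p*·1.2907 + (1−p*)·10.3732]/1.13 = 1.6664. B = V − Δ·S = 21.4110.
Self-financing check: at every node Δ·S+B equals the discounted successor values.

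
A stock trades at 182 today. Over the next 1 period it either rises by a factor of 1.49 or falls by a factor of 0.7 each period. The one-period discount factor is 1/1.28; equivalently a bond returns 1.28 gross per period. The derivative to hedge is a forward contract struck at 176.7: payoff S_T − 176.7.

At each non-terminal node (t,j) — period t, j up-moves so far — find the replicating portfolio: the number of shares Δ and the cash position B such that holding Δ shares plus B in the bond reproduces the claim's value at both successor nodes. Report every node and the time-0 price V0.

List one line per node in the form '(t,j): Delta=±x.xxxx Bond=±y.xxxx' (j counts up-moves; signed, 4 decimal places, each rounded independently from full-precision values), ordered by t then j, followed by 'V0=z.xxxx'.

The replicating-portfolio and risk-neutral prices coincide; use p* = (1.28−0.7)/(1.49−0.7) = 0.7342 for the latter.
Terminal values V(1,·): V(1,0)=-49.3000, V(1,1)=94.4800
Node (0,0) S=182.0000: V=(p*·94.4800+(1−p*)·-49.3000)/1.28=43.9531; Δ=(94.4800−-49.3000)/(271.1800−127.4000)=1.0000; B=V−Δ·S=-138.0469
Check: Δ(0,0)·S0 + B(0,0) = 43.9531 = V0.

(0,0): Delta=1.0000 Bond=-138.0469
V0=43.9531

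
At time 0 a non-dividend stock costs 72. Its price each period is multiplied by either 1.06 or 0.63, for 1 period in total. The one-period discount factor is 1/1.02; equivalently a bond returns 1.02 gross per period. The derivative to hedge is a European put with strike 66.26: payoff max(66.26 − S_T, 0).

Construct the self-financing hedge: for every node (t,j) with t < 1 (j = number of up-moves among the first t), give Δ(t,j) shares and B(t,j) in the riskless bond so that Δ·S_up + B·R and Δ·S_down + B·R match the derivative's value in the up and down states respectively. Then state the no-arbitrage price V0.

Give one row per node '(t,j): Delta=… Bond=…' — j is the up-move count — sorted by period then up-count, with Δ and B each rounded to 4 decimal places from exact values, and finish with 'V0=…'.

Risk-neutral probability p* = (R−d)/(u−d) = (1.02−0.63)/(1.06−0.63) = 0.9070.
Payoff layer (t=1): V(1,0)=20.9000, V(1,1)=0.0000
  t=0,j=0: stock 72.0000 → up 76.3200 (V=0.0000), down 45.3600 (V=20.9000). Price 1.9061; hedge Δ=-0.6751, bond B=50.5107.
The time-0 hedge costs 1.9061, which is the no-arbitrage price.

(0,0): Delta=-0.6751 Bond=50.5107
V0=1.9061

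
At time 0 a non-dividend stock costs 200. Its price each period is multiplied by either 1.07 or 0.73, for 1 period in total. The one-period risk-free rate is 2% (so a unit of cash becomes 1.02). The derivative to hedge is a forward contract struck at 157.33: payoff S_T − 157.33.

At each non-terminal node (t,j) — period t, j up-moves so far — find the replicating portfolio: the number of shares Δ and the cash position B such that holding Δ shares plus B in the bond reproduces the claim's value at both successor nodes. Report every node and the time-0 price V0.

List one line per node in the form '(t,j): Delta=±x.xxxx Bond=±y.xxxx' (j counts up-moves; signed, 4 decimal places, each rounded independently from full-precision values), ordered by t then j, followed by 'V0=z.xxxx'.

Under the risk-neutral measure, an up-move has probability p* = (R−d)/(u−d) = 0.8529 and values discount at R = 1.02.
At expiry t=1: V(1,0)=-11.3300, V(1,1)=56.6700
(0,0): S=200.0000. Δ = (V_up−V_dn)/(S_up−S_dn) = (56.6700−-11.3300)/(214.0000−146.0000) = 1.0000. V = [p*·56.6700 + (1−p*)·-11.3300]/1.02 = 45.7549. B = V − Δ·S = -154.2451.
Root portfolio cost Δ·200+B reproduces V0=45.7549.

(0,0): Delta=1.0000 Bond=-154.2451
V0=45.7549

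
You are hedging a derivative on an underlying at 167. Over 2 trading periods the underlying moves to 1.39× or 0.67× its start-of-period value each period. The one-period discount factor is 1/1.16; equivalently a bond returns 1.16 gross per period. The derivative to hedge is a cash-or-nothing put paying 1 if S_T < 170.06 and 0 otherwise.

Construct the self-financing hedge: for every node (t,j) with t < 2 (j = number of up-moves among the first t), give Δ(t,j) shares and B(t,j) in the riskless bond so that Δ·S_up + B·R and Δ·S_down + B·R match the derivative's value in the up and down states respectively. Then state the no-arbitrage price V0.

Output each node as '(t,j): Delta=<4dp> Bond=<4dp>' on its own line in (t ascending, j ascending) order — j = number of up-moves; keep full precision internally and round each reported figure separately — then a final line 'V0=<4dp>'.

(0,0): Delta=-0.0049 Bond=1.2138
(1,0): Delta=0.0000 Bond=0.8621
(1,1): Delta=-0.0060 Bond=1.6643
V0=0.3990

No-arbitrage ⇒ martingale measure with p* = (R−d)/(u−d) = 0.6806.
At expiry t=2: V(2,0)=1.0000, V(2,1)=1.0000, V(2,2)=0.0000
(1,0): S=111.8900. Δ = (V_up−V_dn)/(S_up−S_dn) = (1.0000−1.0000)/(155.5271−74.9663) = 0.0000. V = [p*·1.0000 + (1−p*)·1.0000]/1.16 = 0.8621. B = V − Δ·S = 0.8621.
(1,1): S=232.1300. Δ = (V_up−V_dn)/(S_up−S_dn) = (0.0000−1.0000)/(322.6607−155.5271) = -0.0060. V = [p*·0.0000 + (1−p*)·1.0000]/1.16 = 0.2754. B = V − Δ·S = 1.6643.
(0,0): S=167.0000. Δ = (V_up−V_dn)/(S_up−S_dn) = (0.2754−0.8621)/(232.1300−111.8900) = -0.0049. V = [p*·0.2754 + (1−p*)·0.8621]/1.16 = 0.3990. B = V − Δ·S = 1.2138.
Check: Δ(0,0)·S0 + B(0,0) = 0.3990 = V0.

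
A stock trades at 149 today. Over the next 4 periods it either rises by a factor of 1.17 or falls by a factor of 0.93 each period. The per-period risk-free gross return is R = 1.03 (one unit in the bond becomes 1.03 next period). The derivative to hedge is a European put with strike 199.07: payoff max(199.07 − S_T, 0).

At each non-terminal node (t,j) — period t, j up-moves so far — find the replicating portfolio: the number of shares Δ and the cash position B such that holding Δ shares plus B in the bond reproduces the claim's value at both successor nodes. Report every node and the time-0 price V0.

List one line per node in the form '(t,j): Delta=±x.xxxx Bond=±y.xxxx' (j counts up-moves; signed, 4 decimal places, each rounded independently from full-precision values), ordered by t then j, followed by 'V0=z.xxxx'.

The replicating-portfolio and risk-neutral prices coincide; use p* = (1.03−0.93)/(1.17−0.93) = 0.4167 for the latter.
Terminal payoffs: V(4,0)=87.6103, V(4,1)=58.8464, V(4,2)=22.6597, V(4,3)=0.0000, V(4,4)=0.0000
  t=3,j=0: stock 119.8492 → up 140.2236 (V=58.8464), down 111.4597 (V=87.6103). Price 73.4227; hedge Δ=-1.0000, bond B=193.2718.
  t=3,j=1: stock 150.7780 → up 176.4103 (V=22.6597), down 140.2236 (V=58.8464). Price 42.4938; hedge Δ=-1.0000, bond B=193.2718.
  t=3,j=2: stock 189.6885 → up 221.9355 (V=0.0000), down 176.4103 (V=22.6597). Price 12.8332; hedge Δ=-0.4977, bond B=107.2487.
  t=3,j=3: stock 238.6403 → up 279.2092 (V=0.0000), down 221.9355 (V=0.0000). Price 0.0000; hedge Δ=0.0000, bond B=0.0000.
  t=2,j=0: stock 128.8701 → up 150.7780 (V=42.4938), down 119.8492 (V=73.4227). Price 58.7725; hedge Δ=-1.0000, bond B=187.6426.
  t=2,j=1: stock 162.1269 → up 189.6885 (V=12.8332), down 150.7780 (V=42.4938). Price 29.2575; hedge Δ=-0.7623, bond B=152.8436.
  t=2,j=2: stock 203.9661 → up 238.6403 (V=0.0000), down 189.6885 (V=12.8332). Price 7.2680; hedge Δ=-0.2622, bond B=60.7395.
  t=1,j=0: stock 138.5700 → up 162.1269 (V=29.2575), down 128.8701 (V=58.7725). Price 45.1209; hedge Δ=-0.8875, bond B=168.1000.
  t=1,j=1: stock 174.3300 → up 203.9661 (V=7.2680), down 162.1269 (V=29.2575). Price 19.5099; hedge Δ=-0.5256, bond B=111.1329.
  t=0,j=0: stock 149.0000 → up 174.3300 (V=19.5099), down 138.5700 (V=45.1209). Price 33.4463; hedge Δ=-0.7162, bond B=140.1589.
Root portfolio cost Δ·149+B reproduces V0=33.4463.

(0,0): Delta=-0.7162 Bond=140.1589
(1,0): Delta=-0.8875 Bond=168.1000
(1,1): Delta=-0.5256 Bond=111.1329
(2,0): Delta=-1.0000 Bond=187.6426
(2,1): Delta=-0.7623 Bond=152.8436
(2,2): Delta=-0.2622 Bond=60.7395
(3,0): Delta=-1.0000 Bond=193.2718
(3,1): Delta=-1.0000 Bond=193.2718
(3,2): Delta=-0.4977 Bond=107.2487
(3,3): Delta=0.0000 Bond=0.0000
V0=33.4463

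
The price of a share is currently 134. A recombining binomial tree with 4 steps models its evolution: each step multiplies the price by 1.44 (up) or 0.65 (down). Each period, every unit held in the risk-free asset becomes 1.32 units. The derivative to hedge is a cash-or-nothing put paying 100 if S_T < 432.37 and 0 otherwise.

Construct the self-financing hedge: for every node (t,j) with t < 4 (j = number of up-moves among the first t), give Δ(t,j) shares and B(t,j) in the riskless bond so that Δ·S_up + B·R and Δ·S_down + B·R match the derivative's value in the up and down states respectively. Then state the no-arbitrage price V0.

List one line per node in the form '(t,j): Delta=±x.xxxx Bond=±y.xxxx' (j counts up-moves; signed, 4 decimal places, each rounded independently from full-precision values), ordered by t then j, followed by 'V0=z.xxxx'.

Risk-neutral probability p* = (R−d)/(u−d) = (1.32−0.65)/(1.44−0.65) = 0.8481.
At expiry t=4: V(4,0)=100.0000, V(4,1)=100.0000, V(4,2)=100.0000, V(4,3)=100.0000, V(4,4)=0.0000
(3,0): S=36.7998. Δ = (V_up−V_dn)/(S_up−S_dn) = (100.0000−100.0000)/(52.9916−23.9198) = 0.0000. V = [p*·100.0000 + (1−p*)·100.0000]/1.32 = 75.7576. B = V − Δ·S = 75.7576.
(3,1): S=81.5256. Δ = (V_up−V_dn)/(S_up−S_dn) = (100.0000−100.0000)/(117.3969−52.9916) = 0.0000. V = [p*·100.0000 + (1−p*)·100.0000]/1.32 = 75.7576. B = V − Δ·S = 75.7576.
(3,2): S=180.6106. Δ = (V_up−V_dn)/(S_up−S_dn) = (100.0000−100.0000)/(260.0792−117.3969) = 0.0000. V = [p*·100.0000 + (1−p*)·100.0000]/1.32 = 75.7576. B = V − Δ·S = 75.7576.
(3,3): S=400.1219. Δ = (V_up−V_dn)/(S_up−S_dn) = (0.0000−100.0000)/(576.1755−260.0792) = -0.3164. V = [p*·0.0000 + (1−p*)·100.0000]/1.32 = 11.5075. B = V − Δ·S = 138.0898.
(2,0): S=56.6150. Δ = (V_up−V_dn)/(S_up−S_dn) = (75.7576−75.7576)/(81.5256−36.7998) = 0.0000. V = [p*·75.7576 + (1−p*)·75.7576]/1.32 = 57.3921. B = V − Δ·S = 57.3921.
(2,1): S=125.4240. Δ = (V_up−V_dn)/(S_up−S_dn) = (75.7576−75.7576)/(180.6106−81.5256) = 0.0000. V = [p*·75.7576 + (1−p*)·75.7576]/1.32 = 57.3921. B = V − Δ·S = 57.3921.
(2,2): S=277.8624. Δ = (V_up−V_dn)/(S_up−S_dn) = (11.5075−75.7576)/(400.1219−180.6106) = -0.2927. V = [p*·11.5075 + (1−p*)·75.7576]/1.32 = 16.1114. B = V − Δ·S = 97.4406.
(1,0): S=87.1000. Δ = (V_up−V_dn)/(S_up−S_dn) = (57.3921−57.3921)/(125.4240−56.6150) = 0.0000. V = [p*·57.3921 + (1−p*)·57.3921]/1.32 = 43.4789. B = V − Δ·S = 43.4789.
(1,1): S=192.9600. Δ = (V_up−V_dn)/(S_up−S_dn) = (16.1114−57.3921)/(277.8624−125.4240) = -0.2708. V = [p*·16.1114 + (1−p*)·57.3921]/1.32 = 16.9559. B = V − Δ·S = 69.2101.
(0,0): S=134.0000. Δ = (V_up−V_dn)/(S_up−S_dn) = (16.9559−43.4789)/(192.9600−87.1000) = -0.2505. V = [p*·16.9559 + (1−p*)·43.4789]/1.32 = 15.8975. B = V − Δ·S = 49.4708.
Root portfolio cost Δ·134+B reproduces V0=15.8975.

(0,0): Delta=-0.2505 Bond=49.4708
(1,0): Delta=0.0000 Bond=43.4789
(1,1): Delta=-0.2708 Bond=69.2101
(2,0): Delta=0.0000 Bond=57.3921
(2,1): Delta=0.0000 Bond=57.3921
(2,2): Delta=-0.2927 Bond=97.4406
(3,0): Delta=0.0000 Bond=75.7576
(3,1): Delta=0.0000 Bond=75.7576
(3,2): Delta=0.0000 Bond=75.7576
(3,3): Delta=-0.3164 Bond=138.0898
V0=15.8975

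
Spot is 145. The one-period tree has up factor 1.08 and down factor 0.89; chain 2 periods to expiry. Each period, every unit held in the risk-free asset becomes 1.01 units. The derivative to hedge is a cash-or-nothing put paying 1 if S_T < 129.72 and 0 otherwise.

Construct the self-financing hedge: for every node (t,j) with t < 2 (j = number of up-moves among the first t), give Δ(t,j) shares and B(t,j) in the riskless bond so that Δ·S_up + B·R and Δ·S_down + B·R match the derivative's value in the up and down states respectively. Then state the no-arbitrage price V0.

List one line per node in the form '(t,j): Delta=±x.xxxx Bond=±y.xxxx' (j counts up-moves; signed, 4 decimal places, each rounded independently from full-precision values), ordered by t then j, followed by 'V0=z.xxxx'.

Risk-neutral probability p* = (R−d)/(u−d) = (1.01−0.89)/(1.08−0.89) = 0.6316.
Payoff layer (t=2): V(2,0)=1.0000, V(2,1)=0.0000, V(2,2)=0.0000
Node (1,0) S=129.0500: V=(p*·0.0000+(1−p*)·1.0000)/1.01=0.3648; Δ=(0.0000−1.0000)/(139.3740−114.8545)=-0.0408; B=V−Δ·S=5.6279
Node (1,1) S=156.6000: V=(p*·0.0000+(1−p*)·0.0000)/1.01=0.0000; Δ=(0.0000−0.0000)/(169.1280−139.3740)=0.0000; B=V−Δ·S=0.0000
Node (0,0) S=145.0000: V=(p*·0.0000+(1−p*)·0.3648)/1.01=0.1331; Δ=(0.0000−0.3648)/(156.6000−129.0500)=-0.0132; B=V−Δ·S=2.0529
Check: Δ(0,0)·S0 + B(0,0) = 0.1331 = V0.

(0,0): Delta=-0.0132 Bond=2.0529
(1,0): Delta=-0.0408 Bond=5.6279
(1,1): Delta=0.0000 Bond=0.0000
V0=0.1331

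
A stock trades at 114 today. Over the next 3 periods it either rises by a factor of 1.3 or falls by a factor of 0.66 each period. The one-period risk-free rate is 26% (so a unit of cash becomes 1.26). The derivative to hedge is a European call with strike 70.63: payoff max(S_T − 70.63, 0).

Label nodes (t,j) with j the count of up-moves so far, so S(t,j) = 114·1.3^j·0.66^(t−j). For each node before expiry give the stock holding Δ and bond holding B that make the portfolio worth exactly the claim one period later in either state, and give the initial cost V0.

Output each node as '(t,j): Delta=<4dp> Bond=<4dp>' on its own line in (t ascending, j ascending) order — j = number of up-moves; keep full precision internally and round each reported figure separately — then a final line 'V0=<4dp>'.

Since d<R<u, set p* = (R−d)/(u−d) = 0.9375; price each node as the discounted p*-expectation of its children.
Payoff layer (t=3): V(3,0)=0.0000, V(3,1)=0.0000, V(3,2)=56.5256, V(3,3)=179.8280
  t=2,j=0: stock 49.6584 → up 64.5559 (V=0.0000), down 32.7745 (V=0.0000). Price 0.0000; hedge Δ=0.0000, bond B=0.0000.
  t=2,j=1: stock 97.8120 → up 127.1556 (V=56.5256), down 64.5559 (V=0.0000). Price 42.0577; hedge Δ=0.9030, bond B=-46.2635.
  t=2,j=2: stock 192.6600 → up 250.4580 (V=179.8280), down 127.1556 (V=56.5256). Price 136.6044; hedge Δ=1.0000, bond B=-56.0556.
  t=1,j=0: stock 75.2400 → up 97.8120 (V=42.0577), down 49.6584 (V=0.0000). Price 31.2930; hedge Δ=0.8734, bond B=-34.4223.
  t=1,j=1: stock 148.2000 → up 192.6600 (V=136.6044), down 97.8120 (V=42.0577). Price 103.7264; hedge Δ=0.9968, bond B=-44.0028.
  t=0,j=0: stock 114.0000 → up 148.2000 (V=103.7264), down 75.2400 (V=31.2930). Price 78.7296; hedge Δ=0.9928, bond B=-34.4476.
Self-financing check: at every node Δ·S+B equals the discounted successor values.

(0,0): Delta=0.9928 Bond=-34.4476
(1,0): Delta=0.8734 Bond=-34.4223
(1,1): Delta=0.9968 Bond=-44.0028
(2,0): Delta=0.0000 Bond=0.0000
(2,1): Delta=0.9030 Bond=-46.2635
(2,2): Delta=1.0000 Bond=-56.0556
V0=78.7296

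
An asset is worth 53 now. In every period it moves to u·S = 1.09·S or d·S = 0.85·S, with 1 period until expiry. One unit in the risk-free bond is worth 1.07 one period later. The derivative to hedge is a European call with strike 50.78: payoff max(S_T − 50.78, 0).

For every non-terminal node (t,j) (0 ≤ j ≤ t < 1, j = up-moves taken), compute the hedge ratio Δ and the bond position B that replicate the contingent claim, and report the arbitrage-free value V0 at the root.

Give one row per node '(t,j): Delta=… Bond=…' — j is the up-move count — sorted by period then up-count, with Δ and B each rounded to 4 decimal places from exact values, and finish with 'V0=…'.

(0,0): Delta=0.5495 Bond=-23.1367
V0=5.9883

The replicating-portfolio and risk-neutral prices coincide; use p* = (1.07−0.85)/(1.09−0.85) = 0.9167 for the latter.
Payoff layer (t=1): V(1,0)=0.0000, V(1,1)=6.9900
Node (0,0) S=53.0000: V=(p*·6.9900+(1−p*)·0.0000)/1.07=5.9883; Δ=(6.9900−0.0000)/(57.7700−45.0500)=0.5495; B=V−Δ·S=-23.1367
Root portfolio cost Δ·53+B reproduces V0=5.9883.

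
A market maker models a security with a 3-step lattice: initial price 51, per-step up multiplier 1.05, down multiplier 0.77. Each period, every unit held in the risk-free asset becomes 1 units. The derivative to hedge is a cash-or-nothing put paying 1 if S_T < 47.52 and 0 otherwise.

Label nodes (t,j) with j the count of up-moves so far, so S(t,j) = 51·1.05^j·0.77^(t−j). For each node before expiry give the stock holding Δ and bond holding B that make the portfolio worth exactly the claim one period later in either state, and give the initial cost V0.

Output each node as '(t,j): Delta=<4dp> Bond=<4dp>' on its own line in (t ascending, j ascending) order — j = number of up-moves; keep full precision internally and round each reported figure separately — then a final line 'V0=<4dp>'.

The replicating-portfolio and risk-neutral prices coincide; use p* = (1−0.77)/(1.05−0.77) = 0.8214 for the latter.
Terminal payoffs: V(3,0)=1.0000, V(3,1)=1.0000, V(3,2)=1.0000, V(3,3)=0.0000
(2,0): S=30.2379. Δ = (V_up−V_dn)/(S_up−S_dn) = (1.0000−1.0000)/(31.7498−23.2832) = 0.0000. V = [p*·1.0000 + (1−p*)·1.0000]/1 = 1.0000. B = V − Δ·S = 1.0000.
(2,1): S=41.2335. Δ = (V_up−V_dn)/(S_up−S_dn) = (1.0000−1.0000)/(43.2952−31.7498) = 0.0000. V = [p*·1.0000 + (1−p*)·1.0000]/1 = 1.0000. B = V − Δ·S = 1.0000.
(2,2): S=56.2275. Δ = (V_up−V_dn)/(S_up−S_dn) = (0.0000−1.0000)/(59.0389−43.2952) = -0.0635. V = [p*·0.0000 + (1−p*)·1.0000]/1 = 0.1786. B = V − Δ·S = 3.7500.
(1,0): S=39.2700. Δ = (V_up−V_dn)/(S_up−S_dn) = (1.0000−1.0000)/(41.2335−30.2379) = 0.0000. V = [p*·1.0000 + (1−p*)·1.0000]/1 = 1.0000. B = V − Δ·S = 1.0000.
(1,1): S=53.5500. Δ = (V_up−V_dn)/(S_up−S_dn) = (0.1786−1.0000)/(56.2275−41.2335) = -0.0548. V = [p*·0.1786 + (1−p*)·1.0000]/1 = 0.3253. B = V − Δ·S = 3.2589.
(0,0): S=51.0000. Δ = (V_up−V_dn)/(S_up−S_dn) = (0.3253−1.0000)/(53.5500−39.2700) = -0.0473. V = [p*·0.3253 + (1−p*)·1.0000]/1 = 0.4457. B = V − Δ·S = 2.8555.
Root portfolio cost Δ·51+B reproduces V0=0.4457.

(0,0): Delta=-0.0473 Bond=2.8555
(1,0): Delta=0.0000 Bond=1.0000
(1,1): Delta=-0.0548 Bond=3.2589
(2,0): Delta=0.0000 Bond=1.0000
(2,1): Delta=0.0000 Bond=1.0000
(2,2): Delta=-0.0635 Bond=3.7500
V0=0.4457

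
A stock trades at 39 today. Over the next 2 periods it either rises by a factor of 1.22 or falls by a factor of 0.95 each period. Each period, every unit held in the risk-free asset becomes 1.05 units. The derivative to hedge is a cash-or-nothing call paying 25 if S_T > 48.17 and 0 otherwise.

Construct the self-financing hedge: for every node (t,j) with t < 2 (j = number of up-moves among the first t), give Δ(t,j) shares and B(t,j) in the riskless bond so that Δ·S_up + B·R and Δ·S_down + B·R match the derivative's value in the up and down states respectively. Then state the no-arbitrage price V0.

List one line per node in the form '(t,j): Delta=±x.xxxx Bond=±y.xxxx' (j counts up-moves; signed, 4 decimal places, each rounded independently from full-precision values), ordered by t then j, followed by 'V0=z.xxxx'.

(0,0): Delta=0.8374 Bond=-29.5500
(1,0): Delta=0.0000 Bond=0.0000
(1,1): Delta=1.9460 Bond=-83.7743
V0=3.1105

The replicating-portfolio and risk-neutral prices coincide; use p* = (1.05−0.95)/(1.22−0.95) = 0.3704 for the latter.
Payoff layer (t=2): V(2,0)=0.0000, V(2,1)=0.0000, V(2,2)=25.0000
Node (1,0) S=37.0500: V=(p*·0.0000+(1−p*)·0.0000)/1.05=0.0000; Δ=(0.0000−0.0000)/(45.2010−35.1975)=0.0000; B=V−Δ·S=0.0000
Node (1,1) S=47.5800: V=(p*·25.0000+(1−p*)·0.0000)/1.05=8.8183; Δ=(25.0000−0.0000)/(58.0476−45.2010)=1.9460; B=V−Δ·S=-83.7743
Node (0,0) S=39.0000: V=(p*·8.8183+(1−p*)·0.0000)/1.05=3.1105; Δ=(8.8183−0.0000)/(47.5800−37.0500)=0.8374; B=V−Δ·S=-29.5500
Each (Δ,B) replicates both successor values, so the strategy is self-financing and V0 is arbitrage-free.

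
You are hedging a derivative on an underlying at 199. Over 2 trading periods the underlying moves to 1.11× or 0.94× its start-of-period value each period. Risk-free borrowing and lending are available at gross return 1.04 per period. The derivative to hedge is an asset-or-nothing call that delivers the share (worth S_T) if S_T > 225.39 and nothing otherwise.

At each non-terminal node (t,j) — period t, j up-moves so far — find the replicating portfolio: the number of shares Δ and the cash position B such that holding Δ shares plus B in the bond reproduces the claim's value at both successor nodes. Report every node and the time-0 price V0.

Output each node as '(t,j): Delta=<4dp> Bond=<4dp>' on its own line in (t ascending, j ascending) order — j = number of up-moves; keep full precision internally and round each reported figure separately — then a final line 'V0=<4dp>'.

Under the risk-neutral measure, an up-move has probability p* = (R−d)/(u−d) = 0.5882 and values discount at R = 1.04.
Terminal values V(2,·): V(2,0)=0.0000, V(2,1)=0.0000, V(2,2)=245.1879
(1,0): S=187.0600. Δ = (V_up−V_dn)/(S_up−S_dn) = (0.0000−0.0000)/(207.6366−175.8364) = 0.0000. V = [p*·0.0000 + (1−p*)·0.0000]/1.04 = 0.0000. B = V − Δ·S = 0.0000.
(1,1): S=220.8900. Δ = (V_up−V_dn)/(S_up−S_dn) = (245.1879−0.0000)/(245.1879−207.6366) = 6.5294. V = [p*·245.1879 + (1−p*)·0.0000]/1.04 = 138.6809. B = V − Δ·S = -1303.6008.
(0,0): S=199.0000. Δ = (V_up−V_dn)/(S_up−S_dn) = (138.6809−0.0000)/(220.8900−187.0600) = 4.0993. V = [p*·138.6809 + (1−p*)·0.0000]/1.04 = 78.4394. B = V − Δ·S = -737.3308.
Check: Δ(0,0)·S0 + B(0,0) = 78.4394 = V0.

(0,0): Delta=4.0993 Bond=-737.3308
(1,0): Delta=0.0000 Bond=0.0000
(1,1): Delta=6.5294 Bond=-1303.6008
V0=78.4394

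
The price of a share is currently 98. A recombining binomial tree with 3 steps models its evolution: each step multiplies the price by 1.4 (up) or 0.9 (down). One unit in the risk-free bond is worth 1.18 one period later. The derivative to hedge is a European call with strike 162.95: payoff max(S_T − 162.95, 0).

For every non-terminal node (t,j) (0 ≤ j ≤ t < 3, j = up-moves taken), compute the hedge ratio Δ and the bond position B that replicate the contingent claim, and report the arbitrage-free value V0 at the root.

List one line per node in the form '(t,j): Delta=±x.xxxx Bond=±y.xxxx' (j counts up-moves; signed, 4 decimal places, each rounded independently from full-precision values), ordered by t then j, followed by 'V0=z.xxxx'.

The replicating-portfolio and risk-neutral prices coincide; use p* = (1.18−0.9)/(1.4−0.9) = 0.5600 for the latter.
Terminal payoffs: V(3,0)=0.0000, V(3,1)=0.0000, V(3,2)=9.9220, V(3,3)=105.9620
(2,0): S=79.3800. Δ = (V_up−V_dn)/(S_up−S_dn) = (0.0000−0.0000)/(111.1320−71.4420) = 0.0000. V = [p*·0.0000 + (1−p*)·0.0000]/1.18 = 0.0000. B = V − Δ·S = 0.0000.
(2,1): S=123.4800. Δ = (V_up−V_dn)/(S_up−S_dn) = (9.9220−0.0000)/(172.8720−111.1320) = 0.1607. V = [p*·9.9220 + (1−p*)·0.0000]/1.18 = 4.7087. B = V − Δ·S = -15.1353.
(2,2): S=192.0800. Δ = (V_up−V_dn)/(S_up−S_dn) = (105.9620−9.9220)/(268.9120−172.8720) = 1.0000. V = [p*·105.9620 + (1−p*)·9.9220]/1.18 = 53.9868. B = V − Δ·S = -138.0932.
(1,0): S=88.2000. Δ = (V_up−V_dn)/(S_up−S_dn) = (4.7087−0.0000)/(123.4800−79.3800) = 0.1068. V = [p*·4.7087 + (1−p*)·0.0000]/1.18 = 2.2347. B = V − Δ·S = -7.1828.
(1,1): S=137.2000. Δ = (V_up−V_dn)/(S_up−S_dn) = (53.9868−4.7087)/(192.0800−123.4800) = 0.7183. V = [p*·53.9868 + (1−p*)·4.7087]/1.18 = 27.3766. B = V − Δ·S = -71.1794.
(0,0): S=98.0000. Δ = (V_up−V_dn)/(S_up−S_dn) = (27.3766−2.2347)/(137.2000−88.2000) = 0.5131. V = [p*·27.3766 + (1−p*)·2.2347]/1.18 = 13.8256. B = V − Δ·S = -36.4584.
Check: Δ(0,0)·S0 + B(0,0) = 13.8256 = V0.

(0,0): Delta=0.5131 Bond=-36.4584
(1,0): Delta=0.1068 Bond=-7.1828
(1,1): Delta=0.7183 Bond=-71.1794
(2,0): Delta=0.0000 Bond=0.0000
(2,1): Delta=0.1607 Bond=-15.1353
(2,2): Delta=1.0000 Bond=-138.0932
V0=13.8256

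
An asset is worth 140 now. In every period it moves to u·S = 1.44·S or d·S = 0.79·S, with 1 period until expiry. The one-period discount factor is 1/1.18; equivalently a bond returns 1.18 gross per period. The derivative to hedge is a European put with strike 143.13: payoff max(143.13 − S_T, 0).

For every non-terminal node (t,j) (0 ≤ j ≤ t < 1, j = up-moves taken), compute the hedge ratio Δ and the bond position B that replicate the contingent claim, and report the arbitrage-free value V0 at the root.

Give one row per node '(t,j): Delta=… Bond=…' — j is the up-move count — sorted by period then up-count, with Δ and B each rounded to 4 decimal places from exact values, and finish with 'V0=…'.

No-arbitrage ⇒ martingale measure with p* = (R−d)/(u−d) = 0.6000.
At expiry t=1: V(1,0)=32.5300, V(1,1)=0.0000
(0,0): S=140.0000. Δ = (V_up−V_dn)/(S_up−S_dn) = (0.0000−32.5300)/(201.6000−110.6000) = -0.3575. V = [p*·0.0000 + (1−p*)·32.5300]/1.18 = 11.0271. B = V − Δ·S = 61.0733.
Root portfolio cost Δ·140+B reproduces V0=11.0271.

(0,0): Delta=-0.3575 Bond=61.0733
V0=11.0271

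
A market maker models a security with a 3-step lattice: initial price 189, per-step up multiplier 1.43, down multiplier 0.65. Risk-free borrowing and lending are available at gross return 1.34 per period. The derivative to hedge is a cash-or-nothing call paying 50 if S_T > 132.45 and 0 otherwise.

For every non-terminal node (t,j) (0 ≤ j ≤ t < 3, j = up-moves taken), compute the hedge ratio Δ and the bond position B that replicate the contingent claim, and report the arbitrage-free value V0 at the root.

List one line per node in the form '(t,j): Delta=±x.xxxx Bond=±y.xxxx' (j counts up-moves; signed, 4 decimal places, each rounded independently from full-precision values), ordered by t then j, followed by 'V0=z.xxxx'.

(0,0): Delta=0.0386 Bond=12.7265
(1,0): Delta=0.3445 Bond=-20.5274
(1,1): Delta=0.0204 Bond=21.9554
(2,0): Delta=0.0000 Bond=0.0000
(2,1): Delta=0.3649 Bond=-31.0945
(2,2): Delta=0.0000 Bond=37.3134
V0=20.0143

The replicating-portfolio and risk-neutral prices coincide; use p* = (1.34−0.65)/(1.43−0.65) = 0.8846 for the latter.
At expiry t=3: V(3,0)=0.0000, V(3,1)=0.0000, V(3,2)=50.0000, V(3,3)=50.0000
(2,0): S=79.8525. Δ = (V_up−V_dn)/(S_up−S_dn) = (0.0000−0.0000)/(114.1891−51.9041) = 0.0000. V = [p*·0.0000 + (1−p*)·0.0000]/1.34 = 0.0000. B = V − Δ·S = 0.0000.
(2,1): S=175.6755. Δ = (V_up−V_dn)/(S_up−S_dn) = (50.0000−0.0000)/(251.2160−114.1891) = 0.3649. V = [p*·50.0000 + (1−p*)·0.0000]/1.34 = 33.0080. B = V − Δ·S = -31.0945.
(2,2): S=386.4861. Δ = (V_up−V_dn)/(S_up−S_dn) = (50.0000−50.0000)/(552.6751−251.2160) = 0.0000. V = [p*·50.0000 + (1−p*)·50.0000]/1.34 = 37.3134. B = V − Δ·S = 37.3134.
(1,0): S=122.8500. Δ = (V_up−V_dn)/(S_up−S_dn) = (33.0080−0.0000)/(175.6755−79.8525) = 0.3445. V = [p*·33.0080 + (1−p*)·0.0000]/1.34 = 21.7906. B = V − Δ·S = -20.5274.
(1,1): S=270.2700. Δ = (V_up−V_dn)/(S_up−S_dn) = (37.3134−33.0080)/(386.4861−175.6755) = 0.0204. V = [p*·37.3134 + (1−p*)·33.0080]/1.34 = 27.4751. B = V − Δ·S = 21.9554.
(0,0): S=189.0000. Δ = (V_up−V_dn)/(S_up−S_dn) = (27.4751−21.7906)/(270.2700−122.8500) = 0.0386. V = [p*·27.4751 + (1−p*)·21.7906]/1.34 = 20.0143. B = V − Δ·S = 12.7265.
The time-0 hedge costs 20.0143, which is the no-arbitrage price.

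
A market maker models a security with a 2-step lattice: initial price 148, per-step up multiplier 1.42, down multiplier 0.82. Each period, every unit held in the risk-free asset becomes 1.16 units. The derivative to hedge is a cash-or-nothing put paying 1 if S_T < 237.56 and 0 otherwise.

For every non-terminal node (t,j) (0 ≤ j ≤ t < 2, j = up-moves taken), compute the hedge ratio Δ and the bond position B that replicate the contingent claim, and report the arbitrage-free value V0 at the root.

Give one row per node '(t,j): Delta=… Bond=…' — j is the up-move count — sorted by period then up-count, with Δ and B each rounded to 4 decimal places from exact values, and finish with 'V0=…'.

(0,0): Delta=-0.0055 Bond=1.3187
(1,0): Delta=0.0000 Bond=0.8621
(1,1): Delta=-0.0079 Bond=2.0402
V0=0.5045

The replicating-portfolio and risk-neutral prices coincide; use p* = (1.16−0.82)/(1.42−0.82) = 0.5667 for the latter.
Payoff layer (t=2): V(2,0)=1.0000, V(2,1)=1.0000, V(2,2)=0.0000
(1,0): S=121.3600. Δ = (V_up−V_dn)/(S_up−S_dn) = (1.0000−1.0000)/(172.3312−99.5152) = 0.0000. V = [p*·1.0000 + (1−p*)·1.0000]/1.16 = 0.8621. B = V − Δ·S = 0.8621.
(1,1): S=210.1600. Δ = (V_up−V_dn)/(S_up−S_dn) = (0.0000−1.0000)/(298.4272−172.3312) = -0.0079. V = [p*·0.0000 + (1−p*)·1.0000]/1.16 = 0.3736. B = V − Δ·S = 2.0402.
(0,0): S=148.0000. Δ = (V_up−V_dn)/(S_up−S_dn) = (0.3736−0.8621)/(210.1600−121.3600) = -0.0055. V = [p*·0.3736 + (1−p*)·0.8621]/1.16 = 0.5045. B = V − Δ·S = 1.3187.
The time-0 hedge costs 0.5045, which is the no-arbitrage price.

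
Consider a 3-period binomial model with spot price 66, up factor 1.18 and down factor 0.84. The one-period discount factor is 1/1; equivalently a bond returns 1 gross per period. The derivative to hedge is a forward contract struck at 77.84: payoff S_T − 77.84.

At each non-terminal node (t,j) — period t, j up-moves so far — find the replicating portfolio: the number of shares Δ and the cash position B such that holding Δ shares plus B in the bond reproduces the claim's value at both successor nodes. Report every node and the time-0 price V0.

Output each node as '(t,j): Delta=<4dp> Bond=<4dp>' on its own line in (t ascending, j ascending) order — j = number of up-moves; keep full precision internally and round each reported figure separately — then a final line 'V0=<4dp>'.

The replicating-portfolio and risk-neutral prices coincide; use p* = (1−0.84)/(1.18−0.84) = 0.4706 for the latter.
Terminal payoffs: V(3,0)=-38.7215, V(3,1)=-22.8879, V(3,2)=-0.6453, V(3,3)=30.6001
Node (2,0) S=46.5696: V=(p*·-22.8879+(1−p*)·-38.7215)/1=-31.2704; Δ=(-22.8879−-38.7215)/(54.9521−39.1185)=1.0000; B=V−Δ·S=-77.8400
Node (2,1) S=65.4192: V=(p*·-0.6453+(1−p*)·-22.8879)/1=-12.4208; Δ=(-0.6453−-22.8879)/(77.1947−54.9521)=1.0000; B=V−Δ·S=-77.8400
Node (2,2) S=91.8984: V=(p*·30.6001+(1−p*)·-0.6453)/1=14.0584; Δ=(30.6001−-0.6453)/(108.4401−77.1947)=1.0000; B=V−Δ·S=-77.8400
Node (1,0) S=55.4400: V=(p*·-12.4208+(1−p*)·-31.2704)/1=-22.4000; Δ=(-12.4208−-31.2704)/(65.4192−46.5696)=1.0000; B=V−Δ·S=-77.8400
Node (1,1) S=77.8800: V=(p*·14.0584+(1−p*)·-12.4208)/1=0.0400; Δ=(14.0584−-12.4208)/(91.8984−65.4192)=1.0000; B=V−Δ·S=-77.8400
Node (0,0) S=66.0000: V=(p*·0.0400+(1−p*)·-22.4000)/1=-11.8400; Δ=(0.0400−-22.4000)/(77.8800−55.4400)=1.0000; B=V−Δ·S=-77.8400
Check: Δ(0,0)·S0 + B(0,0) = -11.8400 = V0.

(0,0): Delta=1.0000 Bond=-77.8400
(1,0): Delta=1.0000 Bond=-77.8400
(1,1): Delta=1.0000 Bond=-77.8400
(2,0): Delta=1.0000 Bond=-77.8400
(2,1): Delta=1.0000 Bond=-77.8400
(2,2): Delta=1.0000 Bond=-77.8400
V0=-11.8400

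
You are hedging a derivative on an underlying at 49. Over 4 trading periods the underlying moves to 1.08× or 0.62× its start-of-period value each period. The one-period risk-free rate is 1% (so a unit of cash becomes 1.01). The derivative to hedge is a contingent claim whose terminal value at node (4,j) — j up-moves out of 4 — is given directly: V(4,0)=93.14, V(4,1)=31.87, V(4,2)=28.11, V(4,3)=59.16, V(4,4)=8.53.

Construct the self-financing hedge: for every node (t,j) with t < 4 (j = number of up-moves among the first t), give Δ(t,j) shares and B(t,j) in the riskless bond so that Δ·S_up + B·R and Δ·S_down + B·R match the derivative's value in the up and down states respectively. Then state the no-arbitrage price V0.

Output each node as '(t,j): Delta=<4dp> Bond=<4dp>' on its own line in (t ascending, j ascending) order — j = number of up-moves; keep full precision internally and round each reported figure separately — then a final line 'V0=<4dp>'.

(0,0): Delta=-0.9087 Bond=72.9644
(1,0): Delta=1.3980 Bond=3.6144
(1,1): Delta=-1.1464 Bond=86.2724
(2,0): Delta=-1.4297 Bond=56.9131
(2,1): Delta=1.6894 Bond=-5.9094
(2,2): Delta=-1.4386 Bond=103.8354
(3,0): Delta=-11.4056 Bond=173.9815
(3,1): Delta=-0.4018 Bond=36.5721
(3,2): Delta=1.9049 Bond=-13.6040
(3,3): Delta=-1.7831 Bond=126.1390
V0=28.4366

Since d<R<u, set p* = (R−d)/(u−d) = 0.8478; price each node as the discounted p*-expectation of its children.
Terminal payoffs: V(4,0)=93.1400, V(4,1)=31.8700, V(4,2)=28.1100, V(4,3)=59.1600, V(4,4)=8.5300
Node (3,0) S=11.6781: V=(p*·31.8700+(1−p*)·93.1400)/1.01=40.7858; Δ=(31.8700−93.1400)/(12.6123−7.2404)=-11.4056; B=V−Δ·S=173.9815
Node (3,1) S=20.3424: V=(p*·28.1100+(1−p*)·31.8700)/1.01=28.3982; Δ=(28.1100−31.8700)/(21.9698−12.6123)=-0.4018; B=V−Δ·S=36.5721
Node (3,2) S=35.4352: V=(p*·59.1600+(1−p*)·28.1100)/1.01=53.8960; Δ=(59.1600−28.1100)/(38.2701−21.9698)=1.9049; B=V−Δ·S=-13.6040
Node (3,3) S=61.7259: V=(p*·8.5300+(1−p*)·59.1600)/1.01=16.0738; Δ=(8.5300−59.1600)/(66.6640−38.2701)=-1.7831; B=V−Δ·S=126.1390
Node (2,0) S=18.8356: V=(p*·28.3982+(1−p*)·40.7858)/1.01=29.9834; Δ=(28.3982−40.7858)/(20.3424−11.6781)=-1.4297; B=V−Δ·S=56.9131
Node (2,1) S=32.8104: V=(p*·53.8960+(1−p*)·28.3982)/1.01=49.5207; Δ=(53.8960−28.3982)/(35.4352−20.3424)=1.6894; B=V−Δ·S=-5.9094
Node (2,2) S=57.1536: V=(p*·16.0738+(1−p*)·53.8960)/1.01=21.6132; Δ=(16.0738−53.8960)/(61.7259−35.4352)=-1.4386; B=V−Δ·S=103.8354
Node (1,0) S=30.3800: V=(p*·49.5207+(1−p*)·29.9834)/1.01=46.0868; Δ=(49.5207−29.9834)/(32.8104−18.8356)=1.3980; B=V−Δ·S=3.6144
Node (1,1) S=52.9200: V=(p*·21.6132+(1−p*)·49.5207)/1.01=25.6040; Δ=(21.6132−49.5207)/(57.1536−32.8104)=-1.1464; B=V−Δ·S=86.2724
Node (0,0) S=49.0000: V=(p*·25.6040+(1−p*)·46.0868)/1.01=28.4366; Δ=(25.6040−46.0868)/(52.9200−30.3800)=-0.9087; B=V−Δ·S=72.9644
Check: Δ(0,0)·S0 + B(0,0) = 28.4366 = V0.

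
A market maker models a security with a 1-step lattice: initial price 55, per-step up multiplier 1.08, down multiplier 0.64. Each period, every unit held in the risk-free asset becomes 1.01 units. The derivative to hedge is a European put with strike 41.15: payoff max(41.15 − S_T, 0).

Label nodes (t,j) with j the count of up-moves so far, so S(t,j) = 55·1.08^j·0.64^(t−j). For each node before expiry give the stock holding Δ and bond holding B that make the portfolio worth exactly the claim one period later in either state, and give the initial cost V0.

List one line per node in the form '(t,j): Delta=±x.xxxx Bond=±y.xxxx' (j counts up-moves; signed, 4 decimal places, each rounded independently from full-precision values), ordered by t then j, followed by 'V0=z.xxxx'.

(0,0): Delta=-0.2459 Bond=14.4599
V0=0.9372

Since d<R<u, set p* = (R−d)/(u−d) = 0.8409; price each node as the discounted p*-expectation of its children.
Terminal values V(1,·): V(1,0)=5.9500, V(1,1)=0.0000
Node (0,0) S=55.0000: V=(p*·0.0000+(1−p*)·5.9500)/1.01=0.9372; Δ=(0.0000−5.9500)/(59.4000−35.2000)=-0.2459; B=V−Δ·S=14.4599
Each (Δ,B) replicates both successor values, so the strategy is self-financing and V0 is arbitrage-free.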